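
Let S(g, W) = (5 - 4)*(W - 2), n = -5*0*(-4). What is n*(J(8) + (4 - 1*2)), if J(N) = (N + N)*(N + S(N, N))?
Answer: 0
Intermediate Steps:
n = 0 (n = 0*(-4) = 0)
S(g, W) = -2 + W (S(g, W) = 1*(-2 + W) = -2 + W)
J(N) = 2*N*(-2 + 2*N) (J(N) = (N + N)*(N + (-2 + N)) = (2*N)*(-2 + 2*N) = 2*N*(-2 + 2*N))
n*(J(8) + (4 - 1*2)) = 0*(4*8*(-1 + 8) + (4 - 1*2)) = 0*(4*8*7 + (4 - 2)) = 0*(224 + 2) = 0*226 = 0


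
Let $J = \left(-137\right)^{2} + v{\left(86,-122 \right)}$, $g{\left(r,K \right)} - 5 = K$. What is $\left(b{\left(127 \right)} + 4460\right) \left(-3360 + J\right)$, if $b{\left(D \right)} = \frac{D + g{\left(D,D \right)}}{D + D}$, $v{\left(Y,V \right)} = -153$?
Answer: $\frac{8643279172}{127} \approx 6.8057 \cdot 10^{7}$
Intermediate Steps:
$g{\left(r,K \right)} = 5 + K$
$b{\left(D \right)} = \frac{5 + 2 D}{2 D}$ ($b{\left(D \right)} = \frac{D + \left(5 + D\right)}{D + D} = \frac{5 + 2 D}{2 D}$)
$J = 18616$ ($J = \left(-137\right)^{2} - 153 = 18769 - 153 = 18616$)
$\left(b{\left(127 \right)} + 4460\right) \left(-3360 + J\right) = \left(\frac{\frac{5}{2} + 127}{127} + 4460\right) \left(-3360 + 18616\right) = \left(\frac{1}{127} \cdot \frac{259}{2} + 4460\right) 15256 = \left(\frac{259}{254} + 4460\right) 15256 = \frac{1133099}{254} \cdot 15256 = \frac{8643279172}{127}$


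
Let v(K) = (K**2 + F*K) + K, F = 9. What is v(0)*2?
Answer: 0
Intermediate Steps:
v(K) = K**2 + 10*K (v(K) = (K**2 + 9*K) + K = K**2 + 10*K)
v(0)*2 = (0*(10 + 0))*2 = (0*10)*2 = 0*2 = 0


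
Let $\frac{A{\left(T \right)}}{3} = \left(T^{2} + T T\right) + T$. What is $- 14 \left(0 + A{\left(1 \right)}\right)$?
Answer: $-126$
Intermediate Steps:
$A{\left(T \right)} = 3 T + 6 T^{2}$ ($A{\left(T \right)} = 3 \left(\left(T^{2} + T T\right) + T\right) = 3 \left(\left(T^{2} + T^{2}\right) + T\right) = 3 \left(2 T^{2} + T\right) = 3 \left(T + 2 T^{2}\right) = 3 T + 6 T^{2}$)
$- 14 \left(0 + A{\left(1 \right)}\right) = - 14 \left(0 + 3 \cdot 1 \left(1 + 2 \cdot 1\right)\right) = - 14 \left(0 + 3 \cdot 1 \left(1 + 2\right)\right) = - 14 \left(0 + 3 \cdot 1 \cdot 3\right) = - 14 \left(0 + 9\right) = \left(-14\right) 9 = -126$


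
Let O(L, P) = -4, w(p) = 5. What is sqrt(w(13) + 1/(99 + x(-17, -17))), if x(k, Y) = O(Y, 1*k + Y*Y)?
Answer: 2*sqrt(11305)/95 ≈ 2.2384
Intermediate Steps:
x(k, Y) = -4
sqrt(w(13) + 1/(99 + x(-17, -17))) = sqrt(5 + 1/(99 - 4)) = sqrt(5 + 1/95) = sqrt(476/95) = 2*sqrt(11305)/95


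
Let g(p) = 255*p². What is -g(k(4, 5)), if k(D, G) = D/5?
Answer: -816/5 ≈ -163.20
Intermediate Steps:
k(D, G) = D/5 (k(D, G) = D*(⅕) = D/5)
-g(k(4, 5)) = -255*((⅕)*4)² = -255*(⅘)² = -255*16/25 = -1*816/5 = -816/5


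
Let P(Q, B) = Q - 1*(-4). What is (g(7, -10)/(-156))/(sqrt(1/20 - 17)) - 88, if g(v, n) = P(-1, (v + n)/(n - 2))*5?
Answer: -88 + 5*I*sqrt(1695)/8814 ≈ -88.0 + 0.023355*I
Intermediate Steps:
P(Q, B) = 4 + Q (P(Q, B) = Q + 4 = 4 + Q)
g(v, n) = 15 (g(v, n) = (4 - 1)*5 = 3*5 = 15)
(g(7, -10)/(-156))/(sqrt(1/20 - 17)) - 88 = (15/(-156))/(sqrt(1/20 - 17)) - 88 = (15*(-1/156))/(sqrt(1/20 - 17)) - 88 = -5*(-2*I*sqrt(1695)/339)/52 - 88 = -(-5)*I*sqrt(1695)/8814 - 88 = 5*I*sqrt(1695)/8814 - 88 = -88 + 5*I*sqrt(1695)/8814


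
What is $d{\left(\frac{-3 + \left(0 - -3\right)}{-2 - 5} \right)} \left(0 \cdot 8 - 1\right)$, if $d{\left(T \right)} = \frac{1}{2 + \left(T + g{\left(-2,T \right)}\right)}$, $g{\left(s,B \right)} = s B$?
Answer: $- \frac{1}{2} \approx -0.5$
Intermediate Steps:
$g{\left(s,B \right)} = B s$
$d{\left(T \right)} = \frac{1}{2 - T}$ ($d{\left(T \right)} = \frac{1}{2 + \left(T + T \left(-2\right)\right)} = \frac{1}{2 + \left(T - 2 T\right)} = \frac{1}{2 - T}$)
$d{\left(\frac{-3 + \left(0 - -3\right)}{-2 - 5} \right)} \left(0 \cdot 8 - 1\right) = \frac{0 \cdot 8 - 1}{2 - \frac{-3 + \left(0 - -3\right)}{-2 - 5}} = \frac{0 - 1}{2 - \frac{-3 + \left(0 + 3\right)}{-7}} = \frac{1}{2 - \left(-3 + 3\right) \left(- \frac{1}{7}\right)} \left(-1\right) = \frac{1}{2 - 0 \left(- \frac{1}{7}\right)} \left(-1\right) = \frac{1}{2 - 0} \left(-1\right) = \frac{1}{2 + 0} \left(-1\right) = \frac{1}{2} \left(-1\right) = - \frac{1}{2}$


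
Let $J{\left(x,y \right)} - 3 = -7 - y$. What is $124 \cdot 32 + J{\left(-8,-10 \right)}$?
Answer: $3974$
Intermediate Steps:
$J{\left(x,y \right)} = -4 - y$ ($J{\left(x,y \right)} = 3 - \left(7 + y\right) = -4 - y$)
$124 \cdot 32 + J{\left(-8,-10 \right)} = 124 \cdot 32 - -6 = 3968 + \left(-4 + 10\right) = 3968 + 6 = 3974$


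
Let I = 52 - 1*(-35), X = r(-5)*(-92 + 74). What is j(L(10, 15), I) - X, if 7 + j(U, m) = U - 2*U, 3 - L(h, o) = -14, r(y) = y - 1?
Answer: -132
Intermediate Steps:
r(y) = -1 + y
L(h, o) = 17 (L(h, o) = 3 - 1*(-14) = 3 + 14 = 17)
X = 108 (X = (-1 - 5)*(-92 + 74) = -6*(-18) = 108)
I = 87 (I = 52 + 35 = 87)
j(U, m) = -7 - U (j(U, m) = -7 + (U - 2*U) = -7 - U)
j(L(10, 15), I) - X = (-7 - 1*17) - 1*108 = (-7 - 17) - 108 = -24 - 108 = -132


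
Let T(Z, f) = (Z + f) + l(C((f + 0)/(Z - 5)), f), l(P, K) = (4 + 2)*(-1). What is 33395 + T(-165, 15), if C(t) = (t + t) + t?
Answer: 33239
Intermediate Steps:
C(t) = 3*t (C(t) = 2*t + t = 3*t)
l(P, K) = -6 (l(P, K) = 6*(-1) = -6)
T(Z, f) = -6 + Z + f (T(Z, f) = (Z + f) - 6 = -6 + Z + f)
33395 + T(-165, 15) = 33395 + (-6 - 165 + 15) = 33395 - 156 = 33239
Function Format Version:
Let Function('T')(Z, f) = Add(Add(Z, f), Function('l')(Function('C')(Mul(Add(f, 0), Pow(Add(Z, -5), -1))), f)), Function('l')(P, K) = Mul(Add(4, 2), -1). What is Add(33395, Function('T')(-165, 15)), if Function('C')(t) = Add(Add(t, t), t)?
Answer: 33239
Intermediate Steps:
Function('C')(t) = Mul(3, t) (Function('C')(t) = Add(Mul(2, t), t) = Mul(3, t))
Function('l')(P, K) = -6 (Function('l')(P, K) = Mul(6, -1) = -6)
Function('T')(Z, f) = Add(-6, Z, f) (Function('T')(Z, f) = Add(Add(Z, f), -6) = Add(-6, Z, f))
Add(33395, Function('T')(-165, 15)) = Add(33395, Add(-6, -165, 15)) = Add(33395, -156) = 33239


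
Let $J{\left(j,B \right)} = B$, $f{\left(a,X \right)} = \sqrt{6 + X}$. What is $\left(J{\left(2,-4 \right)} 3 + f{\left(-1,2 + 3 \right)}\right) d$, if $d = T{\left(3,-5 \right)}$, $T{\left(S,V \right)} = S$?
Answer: $-36 + 3 \sqrt{11} \approx -26.05$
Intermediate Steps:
$d = 3$
$\left(J{\left(2,-4 \right)} 3 + f{\left(-1,2 + 3 \right)}\right) d = \left(\left(-4\right) 3 + \sqrt{6 + \left(2 + 3\right)}\right) 3 = \left(-12 + \sqrt{6 + 5}\right) 3 = \left(-12 + \sqrt{11}\right) 3 = -36 + 3 \sqrt{11}$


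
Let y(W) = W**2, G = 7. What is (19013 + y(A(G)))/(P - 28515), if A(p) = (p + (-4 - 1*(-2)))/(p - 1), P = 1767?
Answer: -684493/962928 ≈ -0.71084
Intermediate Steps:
A(p) = (-2 + p)/(-1 + p) (A(p) = (p + (-4 + 2))/(-1 + p) = (p - 2)/(-1 + p) = (-2 + p)/(-1 + p))
(19013 + y(A(G)))/(P - 28515) = (19013 + ((-2 + 7)/(-1 + 7))**2)/(1767 - 28515) = (19013 + (5/6)**2)/(-26748) = (19013 + ((1/6)*5)**2)*(-1/26748) = (19013 + (5/6)**2)*(-1/26748) = (19013 + 25/36)*(-1/26748) = (684493/36)*(-1/26748) = -684493/962928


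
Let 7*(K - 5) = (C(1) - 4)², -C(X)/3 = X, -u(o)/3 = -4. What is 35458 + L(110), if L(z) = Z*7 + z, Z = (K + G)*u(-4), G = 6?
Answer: 37080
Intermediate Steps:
u(o) = 12 (u(o) = -3*(-4) = 12)
C(X) = -3*X
K = 12 (K = 5 + (-3*1 - 4)²/7 = 5 + (-3 - 4)²/7 = 5 + (⅐)*(-7)² = 5 + (⅐)*49 = 5 + 7 = 12)
Z = 216 (Z = (12 + 6)*12 = 18*12 = 216)
L(z) = 1512 + z (L(z) = 216*7 + z = 1512 + z)
35458 + L(110) = 35458 + (1512 + 110) = 35458 + 1622 = 37080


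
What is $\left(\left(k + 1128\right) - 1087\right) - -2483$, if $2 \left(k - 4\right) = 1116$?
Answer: $3086$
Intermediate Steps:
$k = 562$ ($k = 4 + \frac{1}{2} \cdot 1116 = 4 + 558 = 562$)
$\left(\left(k + 1128\right) - 1087\right) - -2483 = \left(\left(562 + 1128\right) - 1087\right) - -2483 = \left(1690 - 1087\right) + 2483 = 603 + 2483 = 3086$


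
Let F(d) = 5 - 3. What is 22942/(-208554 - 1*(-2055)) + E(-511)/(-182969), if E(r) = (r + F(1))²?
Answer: -57697642217/37782915531 ≈ -1.5271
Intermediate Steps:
F(d) = 2
E(r) = (2 + r)² (E(r) = (r + 2)² = (2 + r)²)
22942/(-208554 - 1*(-2055)) + E(-511)/(-182969) = 22942/(-208554 - 1*(-2055)) + (2 - 511)²/(-182969) = 22942/(-208554 + 2055) + (-509)²*(-1/182969) = 22942/(-206499) + 259081*(-1/182969) = 22942*(-1/206499) - 259081/182969 = -22942/206499 - 259081/182969 = -57697642217/37782915531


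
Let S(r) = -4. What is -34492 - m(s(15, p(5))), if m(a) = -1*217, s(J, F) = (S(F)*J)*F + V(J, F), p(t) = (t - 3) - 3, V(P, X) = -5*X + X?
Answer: -34275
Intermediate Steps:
V(P, X) = -4*X
p(t) = -6 + t (p(t) = (-3 + t) - 3 = -6 + t)
s(J, F) = -4*F - 4*F*J (s(J, F) = (-4*J)*F - 4*F = -4*F*J - 4*F = -4*F - 4*F*J)
m(a) = -217
-34492 - m(s(15, p(5))) = -34492 - 1*(-217) = -34492 + 217 = -34275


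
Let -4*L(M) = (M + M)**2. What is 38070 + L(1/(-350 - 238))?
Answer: 13162474079/345744 ≈ 38070.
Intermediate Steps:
L(M) = -M**2 (L(M) = -(M + M)**2/4 = -4*M**2/4 = -M**2)
38070 + L(1/(-350 - 238)) = 38070 - (1/(-350 - 238))**2 = 38070 - (1/(-588))**2 = 38070 - (-1/588)**2 = 38070 - 1*1/345744 = 38070 - 1/345744 = 13162474079/345744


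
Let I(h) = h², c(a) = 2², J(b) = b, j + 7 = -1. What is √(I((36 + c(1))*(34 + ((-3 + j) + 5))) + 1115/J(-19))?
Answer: √452817215/19 ≈ 1120.0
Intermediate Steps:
j = -8 (j = -7 - 1 = -8)
c(a) = 4
√(I((36 + c(1))*(34 + ((-3 + j) + 5))) + 1115/J(-19)) = √(((36 + 4)*(34 + ((-3 - 8) + 5)))² + 1115/(-19)) = √((40*(34 + (-11 + 5)))² + 1115*(-1/19)) = √((40*(34 - 6))² - 1115/19) = √((40*28)² - 1115/19) = √(1120² - 1115/19) = √(1254400 - 1115/19) = √(23832485/19) = √452817215/19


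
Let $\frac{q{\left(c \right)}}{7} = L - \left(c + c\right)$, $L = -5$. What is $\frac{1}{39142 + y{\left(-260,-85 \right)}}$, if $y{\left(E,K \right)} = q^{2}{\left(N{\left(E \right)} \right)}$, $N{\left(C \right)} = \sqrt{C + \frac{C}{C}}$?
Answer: $- \frac{i}{980 \sqrt{259} + 10397 i} \approx -2.9136 \cdot 10^{-5} - 4.4198 \cdot 10^{-5} i$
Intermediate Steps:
$N{\left(C \right)} = \sqrt{1 + C}$ ($N{\left(C \right)} = \sqrt{C + 1} = \sqrt{1 + C}$)
$q{\left(c \right)} = -35 - 14 c$ ($q{\left(c \right)} = 7 \left(-5 - \left(c + c\right)\right) = 7 \left(-5 - 2 c\right) = -35 - 14 c$)
$y{\left(E,K \right)} = \left(-35 - 14 \sqrt{1 + E}\right)^{2}$
$\frac{1}{39142 + y{\left(-260,-85 \right)}} = \frac{1}{39142 + 49 \left(5 + 2 \sqrt{1 - 260}\right)^{2}} = \frac{1}{39142 + 49 \left(5 + 2 \sqrt{-259}\right)^{2}} = \frac{1}{39142 + 49 \left(5 + 2 i \sqrt{259}\right)^{2}}$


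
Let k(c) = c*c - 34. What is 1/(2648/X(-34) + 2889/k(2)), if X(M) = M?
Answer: -170/29611 ≈ -0.0057411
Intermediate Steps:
k(c) = -34 + c² (k(c) = c² - 34 = -34 + c²)
1/(2648/X(-34) + 2889/k(2)) = 1/(2648/(-34) + 2889/(-34 + 2²)) = 1/(2648*(-1/34) + 2889/(-34 + 4)) = 1/(-1324/17 + 2889/(-30)) = 1/(-1324/17 + 2889*(-1/30)) = 1/(-1324/17 - 963/10) = 1/(-29611/170) = -170/29611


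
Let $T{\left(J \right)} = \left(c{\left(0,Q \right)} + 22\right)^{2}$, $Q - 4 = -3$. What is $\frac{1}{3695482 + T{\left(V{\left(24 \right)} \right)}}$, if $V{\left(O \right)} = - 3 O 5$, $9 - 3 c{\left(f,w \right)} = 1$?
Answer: $\frac{9}{33264814} \approx 2.7056 \cdot 10^{-7}$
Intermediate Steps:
$Q = 1$ ($Q = 4 - 3 = 1$)
$c{\left(f,w \right)} = \frac{8}{3}$ ($c{\left(f,w \right)} = 3 - \frac{1}{3} = \frac{8}{3}$)
$V{\left(O \right)} = - 15 O$
$T{\left(J \right)} = \frac{5476}{9}$ ($T{\left(J \right)} = \left(\frac{8}{3} + 22\right)^{2} = \left(\frac{74}{3}\right)^{2} = \frac{5476}{9}$)
$\frac{1}{3695482 + T{\left(V{\left(24 \right)} \right)}} = \frac{1}{3695482 + \frac{5476}{9}} = \frac{1}{\frac{33264814}{9}} = \frac{9}{33264814}$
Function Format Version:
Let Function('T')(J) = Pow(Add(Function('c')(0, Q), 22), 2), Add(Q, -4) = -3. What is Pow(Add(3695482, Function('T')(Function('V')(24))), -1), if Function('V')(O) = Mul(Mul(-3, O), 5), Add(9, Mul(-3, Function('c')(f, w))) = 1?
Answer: Rational(9, 33264814) ≈ 2.7056e-7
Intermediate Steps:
Q = 1 (Q = Add(4, -3) = 1)
Function('c')(f, w) = Rational(8, 3) (Function('c')(f, w) = Add(3, Mul(Rational(-1, 3), 1)) = Add(3, Rational(-1, 3)) = Rational(8, 3))
Function('V')(O) = Mul(-15, O)
Function('T')(J) = Rational(5476, 9) (Function('T')(J) = Pow(Add(Rational(8, 3), 22), 2) = Pow(Rational(74, 3), 2) = Rational(5476, 9))
Pow(Add(3695482, Function('T')(Function('V')(24))), -1) = Pow(Add(3695482, Rational(5476, 9)), -1) = Pow(Rational(33264814, 9), -1) = Rational(9, 33264814)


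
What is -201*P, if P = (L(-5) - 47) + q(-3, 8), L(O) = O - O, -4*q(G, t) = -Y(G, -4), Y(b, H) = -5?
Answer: 38793/4 ≈ 9698.3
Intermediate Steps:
q(G, t) = -5/4 (q(G, t) = -(-1)*(-5)/4 = -¼*5 = -5/4)
L(O) = 0
P = -193/4 (P = (0 - 47) - 5/4 = -47 - 5/4 = -193/4 ≈ -48.250)
-201*P = -201*(-193/4) = 38793/4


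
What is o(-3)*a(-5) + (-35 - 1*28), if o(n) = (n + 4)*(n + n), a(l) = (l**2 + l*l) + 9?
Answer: -417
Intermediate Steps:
a(l) = 9 + 2*l**2 (a(l) = (l**2 + l**2) + 9 = 2*l**2 + 9 = 9 + 2*l**2)
o(n) = 2*n*(4 + n) (o(n) = (4 + n)*(2*n) = 2*n*(4 + n))
o(-3)*a(-5) + (-35 - 1*28) = (2*(-3)*(4 - 3))*(9 + 2*(-5)**2) + (-35 - 1*28) = (2*(-3)*1)*(9 + 2*25) + (-35 - 28) = -6*(9 + 50) - 63 = -6*59 - 63 = -354 - 63 = -417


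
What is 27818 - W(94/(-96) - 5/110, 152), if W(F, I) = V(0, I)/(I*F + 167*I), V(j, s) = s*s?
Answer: 2437750174/87635 ≈ 27817.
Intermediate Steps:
V(j, s) = s²
W(F, I) = I²/(167*I + F*I) (W(F, I) = I²/(I*F + 167*I) = I²/(F*I + 167*I) = I²/(167*I + F*I))
27818 - W(94/(-96) - 5/110, 152) = 27818 - 152/(167 + (94/(-96) - 5/110)) = 27818 - 152/(167 + (94*(-1/96) - 5*1/110)) = 27818 - 152/(167 + (-47/48 - 1/22)) = 27818 - 152/(167 - 541/528) = 27818 - 152/87635/528 = 27818 - 152*528/87635 = 27818 - 1*80256/87635 = 27818 - 80256/87635 = 2437750174/87635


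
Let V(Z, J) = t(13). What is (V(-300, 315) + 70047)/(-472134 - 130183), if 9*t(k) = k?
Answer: -630436/5420853 ≈ -0.11630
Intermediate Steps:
t(k) = k/9
V(Z, J) = 13/9 (V(Z, J) = (1/9)*13 = 13/9)
(V(-300, 315) + 70047)/(-472134 - 130183) = (13/9 + 70047)/(-472134 - 130183) = (630436/9)/(-602317) = (630436/9)*(-1/602317) = -630436/5420853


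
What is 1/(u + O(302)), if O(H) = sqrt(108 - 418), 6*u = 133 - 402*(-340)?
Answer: 820878/18717808129 - 36*I*sqrt(310)/18717808129 ≈ 4.3855e-5 - 3.3863e-8*I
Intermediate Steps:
u = 136813/6 (u = (133 - 402*(-340))/6 = (133 + 136680)/6 = (1/6)*136813 = 136813/6 ≈ 22802.)
O(H) = I*sqrt(310) (O(H) = sqrt(-310) = I*sqrt(310))
1/(u + O(302)) = 1/(136813/6 + I*sqrt(310))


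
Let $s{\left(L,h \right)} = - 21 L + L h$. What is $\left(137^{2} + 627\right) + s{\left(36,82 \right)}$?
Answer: $21592$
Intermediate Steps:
$\left(137^{2} + 627\right) + s{\left(36,82 \right)} = \left(137^{2} + 627\right) + 36 \left(-21 + 82\right) = \left(18769 + 627\right) + 36 \cdot 61 = 19396 + 2196 = 21592$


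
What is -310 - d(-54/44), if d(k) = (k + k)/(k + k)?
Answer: -311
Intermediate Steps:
d(k) = 1 (d(k) = (2*k)/((2*k)) = (2*k)*(1/(2*k)) = 1)
-310 - d(-54/44) = -310 - 1*1 = -310 - 1 = -311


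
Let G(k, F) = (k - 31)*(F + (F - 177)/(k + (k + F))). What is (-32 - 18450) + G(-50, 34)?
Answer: -42823/2 ≈ -21412.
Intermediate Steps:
G(k, F) = (-31 + k)*(F + (-177 + F)/(F + 2*k)) (G(k, F) = (-31 + k)*(F + (-177 + F)/(k + (F + k))) = (-31 + k)*(F + (-177 + F)/(F + 2*k)))
(-32 - 18450) + G(-50, 34) = (-32 - 18450) + (5487 - 177*(-50) - 31*34 - 31*34² - 50*34² - 61*34*(-50) + 2*34*(-50)²)/(34 + 2*(-50)) = -18482 + (5487 + 8850 - 1054 - 31*1156 - 50*1156 + 103700 + 2*34*2500)/(34 - 100) = -18482 + (5487 + 8850 - 1054 - 35836 - 57800 + 103700 + 170000)/(-66) = -18482 - 1/66*193347 = -18482 - 5859/2 = -42823/2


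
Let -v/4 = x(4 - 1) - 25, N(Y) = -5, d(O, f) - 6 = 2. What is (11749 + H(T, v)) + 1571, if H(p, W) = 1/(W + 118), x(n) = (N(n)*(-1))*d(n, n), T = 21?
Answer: 772561/58 ≈ 13320.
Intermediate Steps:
d(O, f) = 8 (d(O, f) = 6 + 2 = 8)
x(n) = 40 (x(n) = -5*(-1)*8 = 5*8 = 40)
v = -60 (v = -4*(40 - 25) = -4*15 = -60)
H(p, W) = 1/(118 + W)
(11749 + H(T, v)) + 1571 = (11749 + 1/(118 - 60)) + 1571 = (11749 + 1/58) + 1571 = 681443/58 + 1571 = 772561/58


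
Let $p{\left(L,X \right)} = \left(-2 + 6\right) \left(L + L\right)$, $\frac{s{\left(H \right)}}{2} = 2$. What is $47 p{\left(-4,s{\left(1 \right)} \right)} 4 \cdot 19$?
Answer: $-114304$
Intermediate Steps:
$s{\left(H \right)} = 4$ ($s{\left(H \right)} = 2 \cdot 2 = 4$)
$p{\left(L,X \right)} = 8 L$ ($p{\left(L,X \right)} = 4 \cdot 2 L = 8 L$)
$47 p{\left(-4,s{\left(1 \right)} \right)} 4 \cdot 19 = 47 \cdot 8 \left(-4\right) 4 \cdot 19 = 47 \left(-32\right) 4 \cdot 19 = 47 \left(\left(-128\right) 19\right) = 47 \left(-2432\right) = -114304$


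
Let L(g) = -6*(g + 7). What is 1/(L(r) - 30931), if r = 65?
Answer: -1/31363 ≈ -3.1885e-5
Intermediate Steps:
L(g) = -42 - 6*g (L(g) = -6*(7 + g) = -42 - 6*g)
1/(L(r) - 30931) = 1/((-42 - 6*65) - 30931) = 1/((-42 - 390) - 30931) = 1/(-432 - 30931) = 1/(-31363) = -1/31363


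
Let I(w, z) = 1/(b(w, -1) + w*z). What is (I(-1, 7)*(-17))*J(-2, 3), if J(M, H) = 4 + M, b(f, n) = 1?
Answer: 17/3 ≈ 5.6667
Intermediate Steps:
I(w, z) = 1/(1 + w*z)
(I(-1, 7)*(-17))*J(-2, 3) = (-17/(1 - 1*7))*(4 - 2) = (-17/(1 - 7))*2 = (-17/(-6))*2 = -⅙*(-17)*2 = (17/6)*2 = 17/3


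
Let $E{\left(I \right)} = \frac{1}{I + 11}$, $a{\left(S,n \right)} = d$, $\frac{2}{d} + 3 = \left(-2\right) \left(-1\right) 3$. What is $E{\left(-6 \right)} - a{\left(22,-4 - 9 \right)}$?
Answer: $- \frac{7}{15} \approx -0.46667$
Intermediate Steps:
$d = \frac{2}{3}$ ($d = \frac{2}{-3 + \left(-2\right) \left(-1\right) 3} = \frac{2}{-3 + 2 \cdot 3} = \frac{2}{-3 + 6} = \frac{2}{3} \approx 0.66667$)
$a{\left(S,n \right)} = \frac{2}{3}$
$E{\left(I \right)} = \frac{1}{11 + I}$
$E{\left(-6 \right)} - a{\left(22,-4 - 9 \right)} = \frac{1}{11 - 6} - \frac{2}{3} = \frac{1}{5} - \frac{2}{3} = - \frac{7}{15}$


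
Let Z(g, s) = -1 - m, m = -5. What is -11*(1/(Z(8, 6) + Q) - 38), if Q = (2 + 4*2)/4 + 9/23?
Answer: 132000/317 ≈ 416.40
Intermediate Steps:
Z(g, s) = 4 (Z(g, s) = -1 - 1*(-5) = -1 + 5 = 4)
Q = 133/46 (Q = (2 + 8)*(1/4) + 9*(1/23) = 10*(1/4) + 9/23 = 5/2 + 9/23 = 133/46 ≈ 2.8913)
-11*(1/(Z(8, 6) + Q) - 38) = -11*(1/(4 + 133/46) - 38) = -11*(1/(317/46) - 38) = -11*(46/317 - 38) = -11*(-12000/317) = 132000/317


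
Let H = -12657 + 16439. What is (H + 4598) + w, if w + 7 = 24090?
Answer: 32463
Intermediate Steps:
H = 3782
w = 24083 (w = -7 + 24090 = 24083)
(H + 4598) + w = (3782 + 4598) + 24083 = 8380 + 24083 = 32463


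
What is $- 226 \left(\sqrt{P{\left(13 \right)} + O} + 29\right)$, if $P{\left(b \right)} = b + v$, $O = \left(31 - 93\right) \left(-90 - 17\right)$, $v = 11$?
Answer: $-6554 - 226 \sqrt{6658} \approx -24995.0$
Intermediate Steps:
$O = 6634$ ($O = \left(-62\right) \left(-107\right) = 6634$)
$P{\left(b \right)} = 11 + b$ ($P{\left(b \right)} = b + 11 = 11 + b$)
$- 226 \left(\sqrt{P{\left(13 \right)} + O} + 29\right) = - 226 \left(\sqrt{\left(11 + 13\right) + 6634} + 29\right) = - 226 \left(\sqrt{24 + 6634} + 29\right) = - 226 \left(\sqrt{6658} + 29\right) = - 226 \left(29 + \sqrt{6658}\right) = -6554 - 226 \sqrt{6658}$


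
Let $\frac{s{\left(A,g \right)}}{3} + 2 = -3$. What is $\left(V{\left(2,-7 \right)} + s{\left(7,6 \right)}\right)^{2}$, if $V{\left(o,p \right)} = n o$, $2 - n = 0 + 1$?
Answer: $169$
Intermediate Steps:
$s{\left(A,g \right)} = -15$ ($s{\left(A,g \right)} = -6 + 3 \left(-3\right) = -6 - 9 = -15$)
$n = 1$ ($n = 2 - \left(0 + 1\right) = 2 - 1 = 1$)
$V{\left(o,p \right)} = o$ ($V{\left(o,p \right)} = 1 o = o$)
$\left(V{\left(2,-7 \right)} + s{\left(7,6 \right)}\right)^{2} = \left(2 - 15\right)^{2} = \left(-13\right)^{2} = 169$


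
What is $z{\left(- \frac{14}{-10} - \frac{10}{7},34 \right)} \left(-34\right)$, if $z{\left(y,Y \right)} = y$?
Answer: $\frac{34}{35} \approx 0.97143$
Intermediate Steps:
$z{\left(- \frac{14}{-10} - \frac{10}{7},34 \right)} \left(-34\right) = \left(- \frac{14}{-10} - \frac{10}{7}\right) \left(-34\right) = \left(\left(-14\right) \left(- \frac{1}{10}\right) - \frac{10}{7}\right) \left(-34\right) = \left(\frac{7}{5} - \frac{10}{7}\right) \left(-34\right) = \left(- \frac{1}{35}\right) \left(-34\right) = \frac{34}{35}$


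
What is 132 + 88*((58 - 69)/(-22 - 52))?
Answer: 5368/37 ≈ 145.08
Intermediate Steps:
132 + 88*((58 - 69)/(-22 - 52)) = 132 + 88*(-11/(-74)) = 132 + 88*(-11*(-1/74)) = 132 + 88*(11/74) = 132 + 484/37 = 5368/37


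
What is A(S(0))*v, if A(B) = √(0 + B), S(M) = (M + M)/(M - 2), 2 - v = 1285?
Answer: 0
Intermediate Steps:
v = -1283 (v = 2 - 1*1285 = 2 - 1285 = -1283)
S(M) = 2*M/(-2 + M) (S(M) = (2*M)/(-2 + M) = 2*M/(-2 + M))
A(B) = √B
A(S(0))*v = √(2*0/(-2 + 0))*(-1283) = √(2*0/(-2))*(-1283) = √(2*0*(-½))*(-1283) = √0*(-1283) = 0*(-1283) = 0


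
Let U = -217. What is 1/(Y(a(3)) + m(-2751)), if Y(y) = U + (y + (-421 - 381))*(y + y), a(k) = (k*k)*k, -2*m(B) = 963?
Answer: -2/85097 ≈ -2.3503e-5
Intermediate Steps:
m(B) = -963/2 (m(B) = -½*963 = -963/2)
a(k) = k³ (a(k) = k²*k = k³)
Y(y) = -217 + 2*y*(-802 + y) (Y(y) = -217 + (y + (-421 - 381))*(y + y) = -217 + (y - 802)*(2*y) = -217 + (-802 + y)*(2*y) = -217 + 2*y*(-802 + y))
1/(Y(a(3)) + m(-2751)) = 1/((-217 - 1604*3³ + 2*(3³)²) - 963/2) = 1/((-217 - 1604*27 + 2*27²) - 963/2) = 1/((-217 - 43308 + 2*729) - 963/2) = 1/((-217 - 43308 + 1458) - 963/2) = 1/(-42067 - 963/2) = 1/(-85097/2) = -2/85097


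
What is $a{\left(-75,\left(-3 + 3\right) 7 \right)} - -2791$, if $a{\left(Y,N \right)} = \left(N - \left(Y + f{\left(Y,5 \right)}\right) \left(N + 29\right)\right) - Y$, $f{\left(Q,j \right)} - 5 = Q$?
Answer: $7071$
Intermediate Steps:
$f{\left(Q,j \right)} = 5 + Q$
$a{\left(Y,N \right)} = N - Y - \left(5 + 2 Y\right) \left(29 + N\right)$ ($a{\left(Y,N \right)} = \left(N - \left(Y + \left(5 + Y\right)\right) \left(N + 29\right)\right) - Y = \left(N - \left(5 + 2 Y\right) \left(29 + N\right)\right) - Y = N - Y - \left(5 + 2 Y\right) \left(29 + N\right)$)
$a{\left(-75,\left(-3 + 3\right) 7 \right)} - -2791 = \left(-145 + \left(-3 + 3\right) 7 - -4425 - \left(-3 + 3\right) 7 \left(-75\right) - \left(-3 + 3\right) 7 \left(5 - 75\right)\right) - -2791 = \left(-145 + 0 \cdot 7 + 4425 - 0 \cdot 7 \left(-75\right) - 0 \cdot 7 \left(-70\right)\right) + 2791 = \left(-145 + 0 + 4425 - 0 \left(-75\right) - 0 \left(-70\right)\right) + 2791 = \left(-145 + 0 + 4425 + 0 + 0\right) + 2791 = 4280 + 2791 = 7071$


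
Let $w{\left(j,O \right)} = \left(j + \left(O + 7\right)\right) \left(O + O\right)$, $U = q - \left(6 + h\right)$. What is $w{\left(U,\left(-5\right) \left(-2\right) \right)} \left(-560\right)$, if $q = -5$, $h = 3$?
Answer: $-33600$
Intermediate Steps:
$U = -14$ ($U = -5 - \left(6 + 3\right) = -5 - 9 = -14$)
$w{\left(j,O \right)} = 2 O \left(7 + O + j\right)$ ($w{\left(j,O \right)} = \left(j + \left(7 + O\right)\right) 2 O = \left(7 + O + j\right) 2 O = 2 O \left(7 + O + j\right)$)
$w{\left(U,\left(-5\right) \left(-2\right) \right)} \left(-560\right) = 2 \left(\left(-5\right) \left(-2\right)\right) \left(7 - -10 - 14\right) \left(-560\right) = 2 \cdot 10 \left(7 + 10 - 14\right) \left(-560\right) = 2 \cdot 10 \cdot 3 \left(-560\right) = 60 \left(-560\right) = -33600$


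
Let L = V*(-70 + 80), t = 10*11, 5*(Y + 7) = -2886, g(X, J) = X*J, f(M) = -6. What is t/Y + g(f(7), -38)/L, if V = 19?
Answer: 14776/14605 ≈ 1.0117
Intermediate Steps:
g(X, J) = J*X
Y = -2921/5 (Y = -7 + (⅕)*(-2886) = -7 - 2886/5 = -2921/5 ≈ -584.20)
t = 110
L = 190 (L = 19*(-70 + 80) = 19*10 = 190)
t/Y + g(f(7), -38)/L = 110/(-2921/5) - 38*(-6)/190 = 110*(-5/2921) + 228*(1/190) = -550/2921 + 6/5 = 14776/14605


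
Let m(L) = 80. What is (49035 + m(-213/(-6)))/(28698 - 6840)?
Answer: 49115/21858 ≈ 2.2470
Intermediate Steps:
(49035 + m(-213/(-6)))/(28698 - 6840) = (49035 + 80)/(28698 - 6840) = 49115/21858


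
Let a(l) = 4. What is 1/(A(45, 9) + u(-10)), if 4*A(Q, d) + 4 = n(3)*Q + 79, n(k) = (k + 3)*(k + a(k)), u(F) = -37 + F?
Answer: 4/1777 ≈ 0.0022510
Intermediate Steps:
n(k) = (3 + k)*(4 + k) (n(k) = (k + 3)*(k + 4) = (3 + k)*(4 + k))
A(Q, d) = 75/4 + 21*Q/2 (A(Q, d) = -1 + ((12 + 3² + 7*3)*Q + 79)/4 = -1 + ((12 + 9 + 21)*Q + 79)/4 = -1 + (42*Q + 79)/4 = -1 + (79 + 42*Q)/4 = -1 + (79/4 + 21*Q/2) = 75/4 + 21*Q/2)
1/(A(45, 9) + u(-10)) = 1/((75/4 + (21/2)*45) + (-37 - 10)) = 1/((75/4 + 945/2) - 47) = 1/(1965/4 - 47) = 1/(1777/4) = 4/1777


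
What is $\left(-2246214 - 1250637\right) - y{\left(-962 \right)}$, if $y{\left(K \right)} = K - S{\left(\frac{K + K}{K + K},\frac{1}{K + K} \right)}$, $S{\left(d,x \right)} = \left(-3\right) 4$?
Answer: $-3495901$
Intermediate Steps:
$S{\left(d,x \right)} = -12$
$y{\left(K \right)} = 12 + K$ ($y{\left(K \right)} = K - -12 = K + 12 = 12 + K$)
$\left(-2246214 - 1250637\right) - y{\left(-962 \right)} = \left(-2246214 - 1250637\right) - \left(12 - 962\right) = \left(-2246214 - 1250637\right) - -950 = -3496851 + 950 = -3495901$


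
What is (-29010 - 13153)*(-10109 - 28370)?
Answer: 1622390077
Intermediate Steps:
(-29010 - 13153)*(-10109 - 28370) = -42163*(-38479) = 1622390077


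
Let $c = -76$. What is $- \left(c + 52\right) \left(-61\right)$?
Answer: $-1464$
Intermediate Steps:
$- \left(c + 52\right) \left(-61\right) = - \left(-76 + 52\right) \left(-61\right) = - \left(-24\right) \left(-61\right) = \left(-1\right) 1464 = -1464$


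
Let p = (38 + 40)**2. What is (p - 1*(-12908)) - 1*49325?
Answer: -30333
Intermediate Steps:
p = 6084 (p = 78**2 = 6084)
(p - 1*(-12908)) - 1*49325 = (6084 - 1*(-12908)) - 1*49325 = (6084 + 12908) - 49325 = 18992 - 49325 = -30333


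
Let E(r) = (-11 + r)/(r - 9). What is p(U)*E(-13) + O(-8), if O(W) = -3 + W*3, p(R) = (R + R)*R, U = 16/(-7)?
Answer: -8409/539 ≈ -15.601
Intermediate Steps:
U = -16/7 (U = 16*(-⅐) = -16/7 ≈ -2.2857)
p(R) = 2*R² (p(R) = (2*R)*R = 2*R²)
O(W) = -3 + 3*W
E(r) = (-11 + r)/(-9 + r)
p(U)*E(-13) + O(-8) = (2*(-16/7)²)*((-11 - 13)/(-9 - 13)) + (-3 + 3*(-8)) = (2*(256/49))*(-24/(-22)) + (-3 - 24) = 512*(-1/22*(-24))/49 - 27 = (512/49)*(12/11) - 27 = 6144/539 - 27 = -8409/539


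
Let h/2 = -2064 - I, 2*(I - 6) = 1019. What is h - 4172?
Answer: -9331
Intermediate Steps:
I = 1031/2 (I = 6 + (1/2)*1019 = 6 + 1019/2 = 1031/2 ≈ 515.50)
h = -5159 (h = 2*(-2064 - 1*1031/2) = 2*(-2064 - 1031/2) = 2*(-5159/2) = -5159)
h - 4172 = -5159 - 4172 = -9331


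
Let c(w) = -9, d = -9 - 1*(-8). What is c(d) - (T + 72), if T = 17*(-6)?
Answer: 21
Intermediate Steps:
d = -1 (d = -9 + 8 = -1)
T = -102
c(d) - (T + 72) = -9 - (-102 + 72) = -9 - 1*(-30) = -9 + 30 = 21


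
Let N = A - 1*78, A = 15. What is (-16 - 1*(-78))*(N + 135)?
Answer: 4464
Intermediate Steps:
N = -63 (N = 15 - 1*78 = 15 - 78 = -63)
(-16 - 1*(-78))*(N + 135) = (-16 - 1*(-78))*(-63 + 135) = (-16 + 78)*72 = 62*72 = 4464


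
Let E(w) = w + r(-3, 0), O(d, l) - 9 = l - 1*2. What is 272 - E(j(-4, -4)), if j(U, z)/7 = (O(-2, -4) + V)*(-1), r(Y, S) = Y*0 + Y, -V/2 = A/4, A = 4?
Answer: 282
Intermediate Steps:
V = -2 (V = -8/4 = -2*1 = -2)
O(d, l) = 7 + l (O(d, l) = 9 + (l - 1*2) = 9 + (l - 2) = 9 + (-2 + l) = 7 + l)
r(Y, S) = Y (r(Y, S) = 0 + Y = Y)
j(U, z) = -7 (j(U, z) = 7*(((7 - 4) - 2)*(-1)) = 7*((3 - 2)*(-1)) = 7*(1*(-1)) = 7*(-1) = -7)
E(w) = -3 + w (E(w) = w - 3 = -3 + w)
272 - E(j(-4, -4)) = 272 - (-3 - 7) = 272 - 1*(-10) = 272 + 10 = 282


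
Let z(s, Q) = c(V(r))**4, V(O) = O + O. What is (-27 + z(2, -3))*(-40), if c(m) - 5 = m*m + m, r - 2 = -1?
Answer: -584560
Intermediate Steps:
r = 1 (r = 2 - 1 = 1)
V(O) = 2*O
c(m) = 5 + m + m**2 (c(m) = 5 + (m*m + m) = 5 + (m**2 + m) = 5 + (m + m**2) = 5 + m + m**2)
z(s, Q) = 14641 (z(s, Q) = (5 + 2*1 + (2*1)**2)**4 = (5 + 2 + 2**2)**4 = (5 + 2 + 4)**4 = 11**4 = 14641)
(-27 + z(2, -3))*(-40) = (-27 + 14641)*(-40) = 14614*(-40) = -584560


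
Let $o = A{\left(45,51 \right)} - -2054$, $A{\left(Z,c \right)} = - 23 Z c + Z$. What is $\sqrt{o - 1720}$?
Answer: $i \sqrt{52406} \approx 228.92 i$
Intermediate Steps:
$A{\left(Z,c \right)} = Z - 23 Z c$ ($A{\left(Z,c \right)} = - 23 Z c + Z = Z - 23 Z c$)
$o = -50686$ ($o = 45 \left(1 - 1173\right) - -2054 = 45 \left(1 - 1173\right) + 2054 = 45 \left(-1172\right) + 2054 = -52740 + 2054 = -50686$)
$\sqrt{o - 1720} = \sqrt{-50686 - 1720} = \sqrt{-52406} = i \sqrt{52406}$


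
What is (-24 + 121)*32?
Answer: 3104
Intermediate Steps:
(-24 + 121)*32 = 97*32 = 3104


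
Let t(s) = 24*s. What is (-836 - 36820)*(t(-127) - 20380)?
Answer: 882204768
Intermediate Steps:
(-836 - 36820)*(t(-127) - 20380) = (-836 - 36820)*(24*(-127) - 20380) = -37656*(-3048 - 20380) = -37656*(-23428) = 882204768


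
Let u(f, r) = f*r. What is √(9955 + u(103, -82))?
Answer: √1509 ≈ 38.846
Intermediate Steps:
√(9955 + u(103, -82)) = √(9955 + 103*(-82)) = √(9955 - 8446) = √1509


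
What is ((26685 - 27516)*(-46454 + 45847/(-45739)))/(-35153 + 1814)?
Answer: -588571082781/508297507 ≈ -1157.9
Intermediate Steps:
((26685 - 27516)*(-46454 + 45847/(-45739)))/(-35153 + 1814) = -831*(-46454 + 45847*(-1/45739))/(-33339) = -831*(-46454 - 45847/45739)*(-1/33339) = -831*(-2124805353/45739)*(-1/33339) = (1765713248343/45739)*(-1/33339) = -588571082781/508297507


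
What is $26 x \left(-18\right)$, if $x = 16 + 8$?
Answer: $-11232$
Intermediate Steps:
$x = 24$
$26 x \left(-18\right) = 26 \cdot 24 \left(-18\right) = 624 \left(-18\right) = -11232$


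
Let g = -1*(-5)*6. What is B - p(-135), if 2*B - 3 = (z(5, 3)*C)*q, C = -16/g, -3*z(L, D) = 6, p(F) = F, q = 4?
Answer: 4159/30 ≈ 138.63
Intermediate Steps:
g = 30 (g = 5*6 = 30)
z(L, D) = -2 (z(L, D) = -⅓*6 = -2)
C = -8/15 (C = -16/30 = -16*1/30 = -8/15 ≈ -0.53333)
B = 109/30 (B = 3/2 + (-2*(-8/15)*4)/2 = 3/2 + ((16/15)*4)/2 = 3/2 + (½)*(64/15) = 3/2 + 32/15 = 109/30 ≈ 3.6333)
B - p(-135) = 109/30 - 1*(-135) = 109/30 + 135 = 4159/30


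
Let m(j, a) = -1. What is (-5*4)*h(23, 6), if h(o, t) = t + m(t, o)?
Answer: -100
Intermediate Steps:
h(o, t) = -1 + t (h(o, t) = t - 1 = -1 + t)
(-5*4)*h(23, 6) = (-5*4)*(-1 + 6) = -20*5 = -100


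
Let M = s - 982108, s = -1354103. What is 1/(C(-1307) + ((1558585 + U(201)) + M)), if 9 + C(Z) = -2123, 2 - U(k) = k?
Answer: -1/779957 ≈ -1.2821e-6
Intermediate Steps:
U(k) = 2 - k
M = -2336211 (M = -1354103 - 982108 = -2336211)
C(Z) = -2132 (C(Z) = -9 - 2123 = -2132)
1/(C(-1307) + ((1558585 + U(201)) + M)) = 1/(-2132 + ((1558585 + (2 - 1*201)) - 2336211)) = 1/(-2132 + ((1558585 + (2 - 201)) - 2336211)) = 1/(-2132 + ((1558585 - 199) - 2336211)) = 1/(-2132 + (1558386 - 2336211)) = 1/(-2132 - 777825) = 1/(-779957) = -1/779957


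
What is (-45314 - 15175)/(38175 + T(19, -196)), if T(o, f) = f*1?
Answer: -60489/37979 ≈ -1.5927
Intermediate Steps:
T(o, f) = f
(-45314 - 15175)/(38175 + T(19, -196)) = (-45314 - 15175)/(38175 - 196) = -60489/37979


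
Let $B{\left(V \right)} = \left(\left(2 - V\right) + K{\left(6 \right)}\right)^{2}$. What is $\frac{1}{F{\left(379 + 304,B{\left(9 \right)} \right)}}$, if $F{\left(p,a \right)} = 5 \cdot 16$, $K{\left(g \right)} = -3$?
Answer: $\frac{1}{80} \approx 0.0125$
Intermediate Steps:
$B{\left(V \right)} = \left(-1 - V\right)^{2}$ ($B{\left(V \right)} = \left(\left(2 - V\right) - 3\right)^{2} = \left(-1 - V\right)^{2}$)
$F{\left(p,a \right)} = 80$
$\frac{1}{F{\left(379 + 304,B{\left(9 \right)} \right)}} = \frac{1}{80}$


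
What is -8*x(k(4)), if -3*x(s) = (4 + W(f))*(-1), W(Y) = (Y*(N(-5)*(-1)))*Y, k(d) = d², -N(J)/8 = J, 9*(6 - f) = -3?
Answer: 115232/27 ≈ 4267.9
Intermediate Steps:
f = 19/3 (f = 6 - ⅑*(-3) = 6 + ⅓ = 19/3 ≈ 6.3333)
N(J) = -8*J
W(Y) = -40*Y² (W(Y) = (Y*(-8*(-5)*(-1)))*Y = (Y*(40*(-1)))*Y = (Y*(-40))*Y = (-40*Y)*Y = -40*Y²)
x(s) = -14404/27 (x(s) = -(4 - 40*(19/3)²)*(-1)/3 = -(4 - 40*361/9)*(-1)/3 = -(4 - 14440/9)*(-1)/3 = -(-14404)*(-1)/27 = -⅓*14404/9 = -14404/27)
-8*x(k(4)) = -8*(-14404/27) = 115232/27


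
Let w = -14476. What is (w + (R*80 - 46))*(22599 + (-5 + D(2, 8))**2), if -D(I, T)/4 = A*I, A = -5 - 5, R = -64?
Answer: -554375808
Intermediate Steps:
A = -10
D(I, T) = 40*I (D(I, T) = -(-40)*I = 40*I)
(w + (R*80 - 46))*(22599 + (-5 + D(2, 8))**2) = (-14476 + (-64*80 - 46))*(22599 + (-5 + 40*2)**2) = (-14476 + (-5120 - 46))*(22599 + (-5 + 80)**2) = (-14476 - 5166)*(22599 + 75**2) = -19642*(22599 + 5625) = -19642*28224 = -554375808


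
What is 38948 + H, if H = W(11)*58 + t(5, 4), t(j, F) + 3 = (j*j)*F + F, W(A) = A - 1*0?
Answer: 39687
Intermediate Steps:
W(A) = A (W(A) = A + 0 = A)
t(j, F) = -3 + F + F*j² (t(j, F) = -3 + ((j*j)*F + F) = -3 + (j²*F + F) = -3 + (F*j² + F) = -3 + (F + F*j²) = -3 + F + F*j²)
H = 739 (H = 11*58 + (-3 + 4 + 4*5²) = 638 + (-3 + 4 + 4*25) = 638 + (-3 + 4 + 100) = 638 + 101 = 739)
38948 + H = 38948 + 739 = 39687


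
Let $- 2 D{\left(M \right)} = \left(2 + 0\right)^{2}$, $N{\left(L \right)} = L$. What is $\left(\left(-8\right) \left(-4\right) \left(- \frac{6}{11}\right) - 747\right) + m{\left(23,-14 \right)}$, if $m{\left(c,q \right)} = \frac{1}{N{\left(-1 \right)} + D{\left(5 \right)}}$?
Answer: $- \frac{25238}{33} \approx -764.79$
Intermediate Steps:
$D{\left(M \right)} = -2$ ($D{\left(M \right)} = - \frac{\left(2 + 0\right)^{2}}{2} = - \frac{2^{2}}{2} = \left(- \frac{1}{2}\right) 4 = -2$)
$m{\left(c,q \right)} = - \frac{1}{3}$ ($m{\left(c,q \right)} = \frac{1}{-1 - 2} = \frac{1}{-3} = - \frac{1}{3}$)
$\left(\left(-8\right) \left(-4\right) \left(- \frac{6}{11}\right) - 747\right) + m{\left(23,-14 \right)} = \left(\left(-8\right) \left(-4\right) \left(- \frac{6}{11}\right) - 747\right) - \frac{1}{3} = \left(32 \left(\left(-6\right) \frac{1}{11}\right) - 747\right) - \frac{1}{3} = \left(32 \left(- \frac{6}{11}\right) - 747\right) - \frac{1}{3} = \left(- \frac{192}{11} - 747\right) - \frac{1}{3} = - \frac{8409}{11} - \frac{1}{3} = - \frac{25238}{33}$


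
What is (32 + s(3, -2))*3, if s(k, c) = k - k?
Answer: 96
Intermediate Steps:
s(k, c) = 0
(32 + s(3, -2))*3 = (32 + 0)*3 = 32*3 = 96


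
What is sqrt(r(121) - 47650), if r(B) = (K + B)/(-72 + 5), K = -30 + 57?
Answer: I*sqrt(213910766)/67 ≈ 218.29*I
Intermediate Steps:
K = 27
r(B) = -27/67 - B/67 (r(B) = (27 + B)/(-72 + 5) = (27 + B)/(-67) = (27 + B)*(-1/67) = -27/67 - B/67)
sqrt(r(121) - 47650) = sqrt((-27/67 - 1/67*121) - 47650) = sqrt((-27/67 - 121/67) - 47650) = sqrt(-148/67 - 47650) = sqrt(-3192698/67) = I*sqrt(213910766)/67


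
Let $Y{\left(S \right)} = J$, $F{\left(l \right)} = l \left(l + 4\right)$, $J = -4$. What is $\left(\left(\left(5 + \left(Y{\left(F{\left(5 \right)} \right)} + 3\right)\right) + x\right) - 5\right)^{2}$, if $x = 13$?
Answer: $144$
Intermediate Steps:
$F{\left(l \right)} = l \left(4 + l\right)$
$Y{\left(S \right)} = -4$
$\left(\left(\left(5 + \left(Y{\left(F{\left(5 \right)} \right)} + 3\right)\right) + x\right) - 5\right)^{2} = \left(\left(\left(5 + \left(-4 + 3\right)\right) + 13\right) - 5\right)^{2} = \left(\left(\left(5 - 1\right) + 13\right) - 5\right)^{2} = \left(\left(4 + 13\right) - 5\right)^{2} = \left(17 - 5\right)^{2} = 12^{2} = 144$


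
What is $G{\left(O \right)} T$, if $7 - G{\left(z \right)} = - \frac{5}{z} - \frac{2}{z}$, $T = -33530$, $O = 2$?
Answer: $-352065$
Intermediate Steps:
$G{\left(z \right)} = 7 + \frac{7}{z}$ ($G{\left(z \right)} = 7 - \left(- \frac{5}{z} - \frac{2}{z}\right) = 7 - - \frac{7}{z} = 7 + \frac{7}{z}$)
$G{\left(O \right)} T = \left(7 + \frac{7}{2}\right) \left(-33530\right) = \frac{21}{2} \left(-33530\right) = -352065$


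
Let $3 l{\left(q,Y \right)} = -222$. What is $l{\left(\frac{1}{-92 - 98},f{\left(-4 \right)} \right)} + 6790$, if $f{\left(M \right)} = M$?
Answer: $6716$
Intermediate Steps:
$l{\left(q,Y \right)} = -74$ ($l{\left(q,Y \right)} = \frac{1}{3} \left(-222\right) = -74$)
$l{\left(\frac{1}{-92 - 98},f{\left(-4 \right)} \right)} + 6790 = -74 + 6790 = 6716$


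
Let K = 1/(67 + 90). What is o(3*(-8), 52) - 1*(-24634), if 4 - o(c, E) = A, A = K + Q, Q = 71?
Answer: 3857018/157 ≈ 24567.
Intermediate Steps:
K = 1/157 ≈ 0.0063694
A = 11148/157 (A = 1/157 + 71 = 11148/157 ≈ 71.006)
o(c, E) = -10520/157 (o(c, E) = 4 - 1*11148/157 = 4 - 11148/157 = -10520/157)
o(3*(-8), 52) - 1*(-24634) = -10520/157 - 1*(-24634) = -10520/157 + 24634 = 3857018/157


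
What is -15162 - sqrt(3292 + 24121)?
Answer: -15162 - sqrt(27413) ≈ -15328.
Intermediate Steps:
-15162 - sqrt(3292 + 24121) = -15162 - sqrt(27413)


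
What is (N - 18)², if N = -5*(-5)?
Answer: 49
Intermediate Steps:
N = 25
(N - 18)² = (25 - 18)² = 7² = 49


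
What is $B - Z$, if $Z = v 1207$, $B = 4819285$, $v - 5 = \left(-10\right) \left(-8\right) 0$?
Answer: $4813250$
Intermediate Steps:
$v = 5$ ($v = 5 + \left(-10\right) \left(-8\right) 0 = 5 + 80 \cdot 0 = 5 + 0 = 5$)
$Z = 6035$ ($Z = 5 \cdot 1207 = 6035$)
$B - Z = 4819285 - 6035 = 4813250$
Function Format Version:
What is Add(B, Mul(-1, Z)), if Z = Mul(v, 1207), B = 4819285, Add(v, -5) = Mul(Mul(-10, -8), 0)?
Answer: 4813250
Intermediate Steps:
v = 5 (v = Add(5, Mul(Mul(-10, -8), 0)) = Add(5, Mul(80, 0)) = Add(5, 0) = 5)
Z = 6035 (Z = Mul(5, 1207) = 6035)
Add(B, Mul(-1, Z)) = Add(4819285, Mul(-1, 6035)) = Add(4819285, -6035) = 4813250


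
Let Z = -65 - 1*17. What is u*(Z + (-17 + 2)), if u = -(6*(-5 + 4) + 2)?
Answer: -388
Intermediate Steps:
Z = -82 (Z = -65 - 17 = -82)
u = 4 (u = -(6*(-1) + 2) = -(-6 + 2) = -1*(-4) = 4)
u*(Z + (-17 + 2)) = 4*(-82 + (-17 + 2)) = 4*(-82 - 15) = 4*(-97) = -388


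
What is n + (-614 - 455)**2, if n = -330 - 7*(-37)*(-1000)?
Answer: 883431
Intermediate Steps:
n = -259330 (n = -330 + 259*(-1000) = -330 - 259000 = -259330)
n + (-614 - 455)**2 = -259330 + (-614 - 455)**2 = -259330 + (-1069)**2 = -259330 + 1142761 = 883431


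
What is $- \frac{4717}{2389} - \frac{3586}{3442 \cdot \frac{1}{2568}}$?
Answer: $- \frac{11008086893}{4111469} \approx -2677.4$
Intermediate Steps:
$- \frac{4717}{2389} - \frac{3586}{3442 \cdot \frac{1}{2568}} = \left(-4717\right) \frac{1}{2389} - \frac{3586}{3442 \cdot \frac{1}{2568}} = - \frac{4717}{2389} - \frac{3586}{\frac{1721}{1284}} = - \frac{4717}{2389} - \frac{4604424}{1721} = - \frac{11008086893}{4111469}$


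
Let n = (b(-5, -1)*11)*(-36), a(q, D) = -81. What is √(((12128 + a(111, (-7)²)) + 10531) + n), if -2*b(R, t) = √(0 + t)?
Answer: √(22578 + 198*I) ≈ 150.26 + 0.6589*I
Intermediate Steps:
b(R, t) = -√t/2 (b(R, t) = -√(0 + t)/2 = -√t/2)
n = 198*I (n = (-I/2*11)*(-36) = -11*I/2*(-36) = 198*I ≈ 198.0*I)
√(((12128 + a(111, (-7)²)) + 10531) + n) = √(((12128 - 81) + 10531) + 198*I) = √((12047 + 10531) + 198*I) = √(22578 + 198*I)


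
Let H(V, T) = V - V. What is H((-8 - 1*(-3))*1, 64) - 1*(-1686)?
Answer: 1686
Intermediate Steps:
H(V, T) = 0
H((-8 - 1*(-3))*1, 64) - 1*(-1686) = 0 - 1*(-1686) = 0 + 1686 = 1686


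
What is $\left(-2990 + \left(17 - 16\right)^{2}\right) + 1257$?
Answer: $-1732$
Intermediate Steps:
$\left(-2990 + \left(17 - 16\right)^{2}\right) + 1257 = \left(-2990 + 1^{2}\right) + 1257 = \left(-2990 + 1\right) + 1257 = -2989 + 1257 = -1732$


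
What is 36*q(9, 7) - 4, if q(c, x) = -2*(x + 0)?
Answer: -508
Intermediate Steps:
q(c, x) = -2*x
36*q(9, 7) - 4 = 36*(-2*7) - 4 = 36*(-14) - 4 = -504 - 4 = -508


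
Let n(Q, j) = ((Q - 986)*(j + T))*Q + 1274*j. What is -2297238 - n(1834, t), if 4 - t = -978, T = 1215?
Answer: -3420393010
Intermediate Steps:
t = 982 (t = 4 - 1*(-978) = 4 + 978 = 982)
n(Q, j) = 1274*j + Q*(-986 + Q)*(1215 + j) (n(Q, j) = ((Q - 986)*(j + 1215))*Q + 1274*j = ((-986 + Q)*(1215 + j))*Q + 1274*j = Q*(-986 + Q)*(1215 + j) + 1274*j = 1274*j + Q*(-986 + Q)*(1215 + j))
-2297238 - n(1834, t) = -2297238 - (-1197990*1834 + 1215*1834**2 + 1274*982 + 982*1834**2 - 986*1834*982) = -2297238 - (-2197113660 + 1215*3363556 + 1251068 + 982*3363556 - 1775774168) = -2297238 - (-2197113660 + 4086720540 + 1251068 + 3303011992 - 1775774168) = -2297238 - 1*3418095772 = -2297238 - 3418095772 = -3420393010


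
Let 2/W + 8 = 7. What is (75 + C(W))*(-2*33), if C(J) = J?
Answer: -4818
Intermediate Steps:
W = -2 (W = 2/(-8 + 7) = 2/(-1) = 2*(-1) = -2)
(75 + C(W))*(-2*33) = (75 - 2)*(-2*33) = 73*(-66) = -4818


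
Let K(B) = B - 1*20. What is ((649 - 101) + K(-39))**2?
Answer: 239121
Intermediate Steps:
K(B) = -20 + B (K(B) = B - 20 = -20 + B)
((649 - 101) + K(-39))**2 = ((649 - 101) + (-20 - 39))**2 = (548 - 59)**2 = 489**2 = 239121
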